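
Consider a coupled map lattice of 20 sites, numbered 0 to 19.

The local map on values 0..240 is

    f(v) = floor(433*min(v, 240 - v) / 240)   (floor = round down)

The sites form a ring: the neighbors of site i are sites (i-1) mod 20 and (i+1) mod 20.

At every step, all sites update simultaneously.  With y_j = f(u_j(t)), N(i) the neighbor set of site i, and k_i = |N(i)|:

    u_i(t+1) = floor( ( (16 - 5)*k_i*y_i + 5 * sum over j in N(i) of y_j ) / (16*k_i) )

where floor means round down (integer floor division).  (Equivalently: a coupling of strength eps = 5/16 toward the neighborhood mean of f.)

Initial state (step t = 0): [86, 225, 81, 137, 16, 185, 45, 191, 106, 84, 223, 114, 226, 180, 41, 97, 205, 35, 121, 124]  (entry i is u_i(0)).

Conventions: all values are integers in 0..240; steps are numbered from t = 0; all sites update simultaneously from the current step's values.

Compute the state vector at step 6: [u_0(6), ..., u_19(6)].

Simulating step by step:
t=0: [86, 225, 81, 137, 16, 185, 45, 191, 106, 84, 223, 114, 226, 180, 41, 97, 205, 35, 121, 124]
t=1: [143, 65, 133, 154, 63, 85, 84, 103, 168, 138, 76, 149, 66, 89, 94, 141, 80, 86, 189, 201]
t=2: [149, 137, 175, 154, 125, 146, 156, 170, 146, 168, 148, 152, 132, 155, 169, 171, 151, 143, 98, 89]
t=3: [166, 171, 133, 157, 192, 172, 149, 136, 156, 140, 158, 164, 181, 155, 131, 130, 156, 172, 173, 163]
t=4: [132, 136, 175, 146, 101, 122, 161, 177, 161, 170, 150, 133, 118, 152, 189, 190, 153, 126, 123, 134]
t=5: [192, 177, 136, 162, 184, 196, 148, 122, 134, 134, 161, 191, 200, 156, 102, 100, 153, 198, 206, 194]
t=6: [89, 120, 168, 141, 103, 95, 158, 201, 194, 183, 141, 93, 86, 143, 178, 176, 147, 85, 66, 79]

Answer: [89, 120, 168, 141, 103, 95, 158, 201, 194, 183, 141, 93, 86, 143, 178, 176, 147, 85, 66, 79]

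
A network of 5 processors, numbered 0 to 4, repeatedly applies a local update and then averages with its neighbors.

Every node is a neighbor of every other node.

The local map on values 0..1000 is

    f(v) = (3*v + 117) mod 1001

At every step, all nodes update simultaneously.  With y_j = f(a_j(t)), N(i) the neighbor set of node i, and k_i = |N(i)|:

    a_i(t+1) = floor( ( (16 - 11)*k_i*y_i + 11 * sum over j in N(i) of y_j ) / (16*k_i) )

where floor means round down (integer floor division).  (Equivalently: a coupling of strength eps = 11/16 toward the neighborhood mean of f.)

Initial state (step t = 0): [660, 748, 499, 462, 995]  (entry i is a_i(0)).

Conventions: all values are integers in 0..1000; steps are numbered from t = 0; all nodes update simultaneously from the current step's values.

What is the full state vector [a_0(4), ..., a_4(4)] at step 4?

Simulating step by step:
t=0: [660, 748, 499, 462, 995]
t=1: [300, 337, 372, 357, 300]
t=2: [101, 117, 131, 125, 101]
t=3: [456, 462, 468, 466, 456]
t=4: [498, 500, 503, 502, 498]

Answer: [498, 500, 503, 502, 498]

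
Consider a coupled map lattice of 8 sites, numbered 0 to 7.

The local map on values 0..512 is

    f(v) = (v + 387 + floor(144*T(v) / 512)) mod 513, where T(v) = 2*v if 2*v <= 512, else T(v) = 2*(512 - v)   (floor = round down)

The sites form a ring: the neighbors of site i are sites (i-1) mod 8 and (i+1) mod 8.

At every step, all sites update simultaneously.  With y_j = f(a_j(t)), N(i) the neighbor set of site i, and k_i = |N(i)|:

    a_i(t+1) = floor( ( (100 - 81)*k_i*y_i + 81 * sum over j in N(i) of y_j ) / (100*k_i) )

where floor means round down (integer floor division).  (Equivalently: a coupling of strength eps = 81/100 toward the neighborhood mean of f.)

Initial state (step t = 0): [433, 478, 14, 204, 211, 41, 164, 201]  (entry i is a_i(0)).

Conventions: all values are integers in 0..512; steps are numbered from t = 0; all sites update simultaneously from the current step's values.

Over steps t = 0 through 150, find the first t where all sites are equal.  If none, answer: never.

Simulating step by step:
t=0: [433, 478, 14, 204, 211, 41, 164, 201]  (not all equal)
t=1: [293, 377, 305, 283, 298, 220, 283, 230]  (not all equal)
t=2: [281, 298, 303, 291, 258, 274, 236, 277]  (not all equal)
t=3: [286, 289, 291, 284, 282, 262, 274, 266]  (not all equal)
t=4: [283, 288, 287, 286, 281, 281, 277, 282]  (not all equal)
t=5: [286, 286, 287, 285, 285, 283, 284, 284]  (not all equal)
t=6: [286, 287, 286, 286, 285, 285, 285, 286]  (not all equal)
t=7: [287, 287, 287, 286, 286, 286, 286, 286]  (not all equal)
t=8: [287, 287, 287, 287, 287, 287, 287, 287]  (all equal)

Answer: 8
Key observation: Synchronization is absorbing here: once all sites are equal they stay equal, and step 8 is the first all-equal step.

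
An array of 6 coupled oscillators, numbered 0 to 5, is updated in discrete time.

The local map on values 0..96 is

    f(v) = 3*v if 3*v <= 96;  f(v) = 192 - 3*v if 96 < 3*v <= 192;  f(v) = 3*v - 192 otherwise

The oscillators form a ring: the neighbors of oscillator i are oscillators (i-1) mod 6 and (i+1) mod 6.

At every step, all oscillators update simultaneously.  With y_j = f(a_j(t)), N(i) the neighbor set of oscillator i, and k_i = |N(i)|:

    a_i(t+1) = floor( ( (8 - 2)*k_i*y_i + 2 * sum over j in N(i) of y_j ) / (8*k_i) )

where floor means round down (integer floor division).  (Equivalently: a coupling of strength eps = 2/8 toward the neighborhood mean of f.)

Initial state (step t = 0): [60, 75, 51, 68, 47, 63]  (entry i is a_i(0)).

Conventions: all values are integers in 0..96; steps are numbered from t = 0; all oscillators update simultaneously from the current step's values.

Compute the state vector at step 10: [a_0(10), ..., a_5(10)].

Simulating step by step:
t=0: [60, 75, 51, 68, 47, 63]
t=1: [13, 31, 34, 20, 40, 10]
t=2: [44, 85, 86, 65, 65, 36]
t=3: [63, 63, 57, 10, 13, 70]
t=4: [4, 5, 19, 30, 35, 18]
t=5: [17, 19, 55, 85, 83, 52]
t=6: [49, 52, 35, 57, 55, 40]
t=7: [47, 43, 72, 30, 31, 63]
t=8: [46, 56, 37, 82, 81, 20]
t=9: [51, 34, 70, 57, 52, 58]
t=10: [42, 74, 27, 22, 31, 22]

Answer: [42, 74, 27, 22, 31, 22]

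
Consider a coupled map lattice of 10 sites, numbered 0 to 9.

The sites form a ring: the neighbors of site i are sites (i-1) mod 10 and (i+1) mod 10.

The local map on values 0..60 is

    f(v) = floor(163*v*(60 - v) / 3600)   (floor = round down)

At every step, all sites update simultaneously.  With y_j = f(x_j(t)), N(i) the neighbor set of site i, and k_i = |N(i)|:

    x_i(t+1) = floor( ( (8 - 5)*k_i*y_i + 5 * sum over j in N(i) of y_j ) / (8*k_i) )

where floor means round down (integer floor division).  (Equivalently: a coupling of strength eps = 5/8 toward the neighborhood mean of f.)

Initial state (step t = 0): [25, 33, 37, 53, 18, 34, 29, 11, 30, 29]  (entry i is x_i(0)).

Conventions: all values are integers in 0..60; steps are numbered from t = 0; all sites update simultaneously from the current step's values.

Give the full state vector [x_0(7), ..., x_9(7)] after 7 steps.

Answer: [38, 37, 37, 37, 37, 37, 37, 37, 37, 37]

Derivation:
t=0: [25, 33, 37, 53, 18, 34, 29, 11, 30, 29]
t=1: [39, 39, 31, 28, 30, 38, 35, 34, 35, 39]
t=2: [37, 37, 39, 40, 39, 38, 38, 39, 38, 37]
t=3: [38, 37, 37, 36, 36, 37, 37, 37, 37, 37]
t=4: [37, 37, 38, 38, 38, 38, 38, 38, 38, 37]
t=5: [38, 37, 37, 37, 37, 37, 37, 37, 37, 37]
t=6: [37, 37, 38, 38, 38, 38, 38, 38, 38, 37]
t=7: [38, 37, 37, 37, 37, 37, 37, 37, 37, 37]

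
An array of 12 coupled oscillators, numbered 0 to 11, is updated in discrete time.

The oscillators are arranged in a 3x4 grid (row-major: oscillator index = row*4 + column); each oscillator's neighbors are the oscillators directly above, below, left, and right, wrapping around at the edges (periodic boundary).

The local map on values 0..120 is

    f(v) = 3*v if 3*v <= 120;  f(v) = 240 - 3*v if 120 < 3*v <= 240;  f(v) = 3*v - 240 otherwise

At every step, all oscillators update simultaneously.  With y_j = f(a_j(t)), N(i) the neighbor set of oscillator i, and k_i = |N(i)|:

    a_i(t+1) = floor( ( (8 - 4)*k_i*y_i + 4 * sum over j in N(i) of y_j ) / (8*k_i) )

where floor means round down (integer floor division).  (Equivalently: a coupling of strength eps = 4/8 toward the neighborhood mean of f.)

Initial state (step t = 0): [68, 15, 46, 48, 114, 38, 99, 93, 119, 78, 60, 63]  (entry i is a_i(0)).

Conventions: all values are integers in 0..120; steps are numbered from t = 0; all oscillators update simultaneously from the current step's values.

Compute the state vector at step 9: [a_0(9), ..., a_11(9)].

Answer: [78, 78, 79, 76, 81, 39, 39, 77, 70, 56, 52, 63]

Derivation:
t=0: [68, 15, 46, 48, 114, 38, 99, 93, 119, 78, 60, 63]
t=1: [63, 54, 83, 76, 89, 83, 67, 57, 82, 45, 57, 64]
t=2: [40, 60, 29, 28, 30, 35, 39, 50, 31, 72, 59, 43]
t=3: [100, 72, 84, 93, 96, 88, 101, 95, 89, 52, 73, 96]
t=4: [47, 34, 24, 40, 43, 39, 44, 47, 43, 54, 36, 40]
t=5: [105, 96, 90, 108, 108, 108, 103, 106, 106, 93, 101, 114]
t=6: [74, 52, 48, 77, 81, 72, 66, 81, 76, 53, 61, 88]
t=7: [22, 69, 72, 22, 8, 38, 43, 11, 21, 62, 58, 22]
t=8: [56, 48, 46, 56, 46, 84, 85, 49, 57, 61, 64, 61]
t=9: [78, 78, 79, 76, 81, 39, 39, 77, 70, 56, 52, 63]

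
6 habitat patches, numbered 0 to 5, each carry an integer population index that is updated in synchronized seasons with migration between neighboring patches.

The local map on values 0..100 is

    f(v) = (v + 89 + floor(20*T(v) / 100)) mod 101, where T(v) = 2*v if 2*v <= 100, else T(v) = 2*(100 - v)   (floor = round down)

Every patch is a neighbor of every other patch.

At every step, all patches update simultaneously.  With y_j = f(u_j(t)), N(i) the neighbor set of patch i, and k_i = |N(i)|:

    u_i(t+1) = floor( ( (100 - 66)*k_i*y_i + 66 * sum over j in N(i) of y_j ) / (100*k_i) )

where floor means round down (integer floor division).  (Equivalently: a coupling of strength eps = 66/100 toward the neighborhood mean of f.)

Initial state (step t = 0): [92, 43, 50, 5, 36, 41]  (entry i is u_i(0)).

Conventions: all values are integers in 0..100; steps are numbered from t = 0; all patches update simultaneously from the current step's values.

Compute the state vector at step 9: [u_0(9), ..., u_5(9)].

Simulating step by step:
t=0: [92, 43, 50, 5, 36, 41]
t=1: [65, 58, 60, 68, 56, 57]
t=2: [64, 63, 64, 64, 63, 63]
t=3: [65, 65, 65, 65, 65, 65]
t=4: [67, 67, 67, 67, 67, 67]
t=5: [68, 68, 68, 68, 68, 68]
t=6: [68, 68, 68, 68, 68, 68]
t=7: [68, 68, 68, 68, 68, 68]
t=8: [68, 68, 68, 68, 68, 68]
t=9: [68, 68, 68, 68, 68, 68]

Answer: [68, 68, 68, 68, 68, 68]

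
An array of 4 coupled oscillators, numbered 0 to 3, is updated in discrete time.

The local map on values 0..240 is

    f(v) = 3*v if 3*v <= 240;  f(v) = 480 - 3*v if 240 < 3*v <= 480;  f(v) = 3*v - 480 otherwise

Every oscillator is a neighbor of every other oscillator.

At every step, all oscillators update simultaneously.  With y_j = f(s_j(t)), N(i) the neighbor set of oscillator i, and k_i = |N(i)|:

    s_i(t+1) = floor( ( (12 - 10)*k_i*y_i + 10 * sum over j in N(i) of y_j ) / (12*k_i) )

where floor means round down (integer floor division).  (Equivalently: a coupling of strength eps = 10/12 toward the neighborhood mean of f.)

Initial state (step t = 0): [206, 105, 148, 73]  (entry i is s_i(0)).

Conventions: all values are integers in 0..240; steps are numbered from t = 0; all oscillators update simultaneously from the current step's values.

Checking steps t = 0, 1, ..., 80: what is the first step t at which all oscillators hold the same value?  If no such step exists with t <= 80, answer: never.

Answer: 5
Key observation: Synchronization is absorbing here: once all oscillators are equal they stay equal, and step 5 is the first all-equal step.

Derivation:
t=0: [206, 105, 148, 73]  (not all equal)
t=1: [139, 136, 151, 130]  (not all equal)
t=2: [63, 62, 67, 60]  (not all equal)
t=3: [189, 189, 187, 190]  (not all equal)
t=4: [86, 86, 86, 85]  (not all equal)
t=5: [222, 222, 222, 222]  (all equal)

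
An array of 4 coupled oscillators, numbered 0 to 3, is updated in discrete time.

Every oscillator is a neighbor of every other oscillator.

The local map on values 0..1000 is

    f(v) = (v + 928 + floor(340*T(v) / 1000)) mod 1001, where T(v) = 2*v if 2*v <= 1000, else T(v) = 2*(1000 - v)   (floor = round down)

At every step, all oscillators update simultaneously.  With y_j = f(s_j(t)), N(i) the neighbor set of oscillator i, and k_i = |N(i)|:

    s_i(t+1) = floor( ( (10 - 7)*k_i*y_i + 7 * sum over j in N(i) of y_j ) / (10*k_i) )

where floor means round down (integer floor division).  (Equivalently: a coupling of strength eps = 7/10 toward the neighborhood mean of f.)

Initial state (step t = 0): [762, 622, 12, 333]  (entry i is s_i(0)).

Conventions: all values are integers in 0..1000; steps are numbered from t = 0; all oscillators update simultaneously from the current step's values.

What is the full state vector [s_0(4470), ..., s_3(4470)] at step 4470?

Answer: [892, 892, 892, 892]
Key observation: The state at step 6, [892, 892, 892, 892], reappears at step 7: the system is in a cycle of period 1 from step 6 on.  Therefore the state at step 4470 equals the state at step 6 + ((4470 - 6) mod 1) = 6, which is [892, 892, 892, 892].

Derivation:
t=0: [762, 622, 12, 333]
t=1: [777, 774, 784, 753]
t=2: [853, 853, 853, 852]
t=3: [879, 879, 879, 879]
t=4: [888, 888, 888, 888]
t=5: [891, 891, 891, 891]
t=6: [892, 892, 892, 892]
t=7: [892, 892, 892, 892]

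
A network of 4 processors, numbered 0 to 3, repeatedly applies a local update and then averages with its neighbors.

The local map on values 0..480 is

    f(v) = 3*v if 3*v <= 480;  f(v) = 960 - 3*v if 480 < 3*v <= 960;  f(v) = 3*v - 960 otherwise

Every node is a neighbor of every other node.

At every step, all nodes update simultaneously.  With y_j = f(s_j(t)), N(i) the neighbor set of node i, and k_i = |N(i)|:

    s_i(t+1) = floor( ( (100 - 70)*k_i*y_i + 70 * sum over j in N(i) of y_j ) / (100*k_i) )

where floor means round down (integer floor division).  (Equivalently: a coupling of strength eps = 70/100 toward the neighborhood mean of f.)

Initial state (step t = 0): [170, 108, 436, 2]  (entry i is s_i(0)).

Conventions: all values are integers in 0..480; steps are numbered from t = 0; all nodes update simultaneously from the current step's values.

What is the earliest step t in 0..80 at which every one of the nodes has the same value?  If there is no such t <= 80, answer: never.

Answer: 4
Key observation: Synchronization is absorbing here: once all nodes are equal they stay equal, and step 4 is the first all-equal step.

Derivation:
t=0: [170, 108, 436, 2]  (not all equal)
t=1: [293, 284, 286, 263]  (not all equal)
t=2: [113, 115, 114, 119]  (not all equal)
t=3: [345, 345, 345, 346]  (not all equal)
t=4: [75, 75, 75, 75]  (all equal)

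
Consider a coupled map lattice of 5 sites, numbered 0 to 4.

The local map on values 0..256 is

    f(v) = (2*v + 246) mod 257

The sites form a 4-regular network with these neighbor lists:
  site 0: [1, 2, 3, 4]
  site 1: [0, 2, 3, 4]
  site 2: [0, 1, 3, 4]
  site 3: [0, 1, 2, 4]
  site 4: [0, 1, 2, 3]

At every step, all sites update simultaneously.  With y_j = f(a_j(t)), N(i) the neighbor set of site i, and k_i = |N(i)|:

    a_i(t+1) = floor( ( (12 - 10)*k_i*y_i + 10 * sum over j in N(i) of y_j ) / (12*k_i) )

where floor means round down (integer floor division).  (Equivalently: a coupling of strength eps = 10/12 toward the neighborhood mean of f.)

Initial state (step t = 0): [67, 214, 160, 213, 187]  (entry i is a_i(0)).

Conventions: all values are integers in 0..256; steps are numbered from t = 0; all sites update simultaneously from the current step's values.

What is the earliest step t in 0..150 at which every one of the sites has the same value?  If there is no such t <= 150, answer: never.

Simulating step by step:
t=0: [67, 214, 160, 213, 187]  (not all equal)
t=1: [119, 118, 122, 118, 120]  (not all equal)
t=2: [227, 227, 227, 227, 227]  (all equal)

Answer: 2
Key observation: Synchronization is absorbing here: once all sites are equal they stay equal, and step 2 is the first all-equal step.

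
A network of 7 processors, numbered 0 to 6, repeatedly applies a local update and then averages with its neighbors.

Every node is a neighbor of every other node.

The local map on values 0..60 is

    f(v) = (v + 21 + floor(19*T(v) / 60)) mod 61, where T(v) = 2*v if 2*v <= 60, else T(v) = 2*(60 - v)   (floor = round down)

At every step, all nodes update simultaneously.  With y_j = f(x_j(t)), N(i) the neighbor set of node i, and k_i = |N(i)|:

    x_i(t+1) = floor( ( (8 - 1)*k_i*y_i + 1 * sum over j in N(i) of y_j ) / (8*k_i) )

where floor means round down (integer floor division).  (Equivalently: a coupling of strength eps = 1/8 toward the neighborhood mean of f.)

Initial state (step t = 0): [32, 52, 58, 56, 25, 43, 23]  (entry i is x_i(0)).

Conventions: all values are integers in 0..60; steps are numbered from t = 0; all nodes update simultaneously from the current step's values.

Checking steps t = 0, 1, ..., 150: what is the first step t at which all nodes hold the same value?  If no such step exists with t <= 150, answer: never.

Answer: never
Key observation: The state at step 9 reappears at step 11 — the system is in a cycle of period 2 from step 9 on.  No step 0..11 is synchronized, and the cycle repeats forever, so no step up to 150 (or ever) has all nodes equal.

Derivation:
t=0: [32, 52, 58, 56, 25, 43, 23]  (not all equal)
t=1: [10, 17, 19, 18, 2, 13, 52]  (not all equal)
t=2: [37, 46, 50, 48, 26, 41, 20]  (not all equal)
t=3: [11, 14, 16, 15, 4, 13, 47]  (not all equal)
t=4: [37, 42, 45, 43, 28, 41, 18]  (not all equal)
t=5: [11, 13, 14, 13, 6, 13, 45]  (not all equal)
t=6: [37, 41, 41, 41, 30, 41, 17]  (not all equal)
t=7: [11, 13, 13, 13, 10, 13, 43]  (not all equal)
t=8: [37, 41, 41, 41, 36, 41, 16]  (not all equal)
t=9: [11, 13, 13, 13, 11, 13, 42]  (not all equal)
t=10: [37, 41, 41, 41, 37, 41, 16]  (not all equal)
t=11: [11, 13, 13, 13, 11, 13, 42]  (not all equal)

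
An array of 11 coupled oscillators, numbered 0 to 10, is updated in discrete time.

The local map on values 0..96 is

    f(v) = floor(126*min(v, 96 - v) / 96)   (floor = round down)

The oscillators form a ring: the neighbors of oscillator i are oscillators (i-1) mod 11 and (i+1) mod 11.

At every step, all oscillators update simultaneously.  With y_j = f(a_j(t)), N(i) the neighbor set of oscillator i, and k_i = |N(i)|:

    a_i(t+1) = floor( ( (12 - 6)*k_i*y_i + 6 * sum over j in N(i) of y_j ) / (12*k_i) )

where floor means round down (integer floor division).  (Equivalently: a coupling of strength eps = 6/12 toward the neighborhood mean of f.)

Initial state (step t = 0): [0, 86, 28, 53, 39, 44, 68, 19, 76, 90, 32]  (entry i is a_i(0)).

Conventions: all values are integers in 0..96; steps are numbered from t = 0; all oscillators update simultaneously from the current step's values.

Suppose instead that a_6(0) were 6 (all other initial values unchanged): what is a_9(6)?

Simulating step by step:
t=0: [0, 86, 28, 53, 39, 44, 6, 19, 76, 90, 32]
t=1: [13, 15, 35, 49, 53, 43, 23, 20, 20, 20, 22]
t=2: [20, 25, 42, 55, 57, 49, 35, 27, 26, 26, 24]
t=3: [28, 36, 48, 53, 54, 54, 46, 37, 34, 33, 30]
t=4: [39, 48, 57, 57, 55, 56, 55, 50, 44, 42, 39]
t=5: [54, 57, 54, 51, 52, 52, 54, 57, 57, 54, 52]
t=6: [54, 53, 55, 57, 57, 56, 54, 52, 52, 54, 56]

Answer: a_9(6) = 54
Key observation: This trace re-runs the system from the modified initial state.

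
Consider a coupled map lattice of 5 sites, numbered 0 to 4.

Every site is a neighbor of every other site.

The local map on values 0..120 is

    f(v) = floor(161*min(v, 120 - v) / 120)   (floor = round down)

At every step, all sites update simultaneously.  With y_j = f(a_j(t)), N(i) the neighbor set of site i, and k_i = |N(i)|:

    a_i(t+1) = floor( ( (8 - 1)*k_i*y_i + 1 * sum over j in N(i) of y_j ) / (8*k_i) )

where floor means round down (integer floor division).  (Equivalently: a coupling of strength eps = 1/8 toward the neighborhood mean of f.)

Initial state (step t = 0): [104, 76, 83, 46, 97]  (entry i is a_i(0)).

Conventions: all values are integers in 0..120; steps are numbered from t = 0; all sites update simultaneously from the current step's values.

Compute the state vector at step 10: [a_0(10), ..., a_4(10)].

Answer: [71, 78, 64, 74, 74]

Derivation:
t=0: [104, 76, 83, 46, 97]
t=1: [24, 56, 48, 58, 32]
t=2: [36, 72, 63, 74, 44]
t=3: [50, 63, 73, 61, 59]
t=4: [67, 75, 64, 78, 78]
t=5: [69, 60, 73, 57, 57]
t=6: [68, 78, 64, 75, 75]
t=7: [68, 57, 73, 60, 60]
t=8: [69, 75, 64, 79, 79]
t=9: [67, 60, 73, 56, 56]
t=10: [71, 78, 64, 74, 74]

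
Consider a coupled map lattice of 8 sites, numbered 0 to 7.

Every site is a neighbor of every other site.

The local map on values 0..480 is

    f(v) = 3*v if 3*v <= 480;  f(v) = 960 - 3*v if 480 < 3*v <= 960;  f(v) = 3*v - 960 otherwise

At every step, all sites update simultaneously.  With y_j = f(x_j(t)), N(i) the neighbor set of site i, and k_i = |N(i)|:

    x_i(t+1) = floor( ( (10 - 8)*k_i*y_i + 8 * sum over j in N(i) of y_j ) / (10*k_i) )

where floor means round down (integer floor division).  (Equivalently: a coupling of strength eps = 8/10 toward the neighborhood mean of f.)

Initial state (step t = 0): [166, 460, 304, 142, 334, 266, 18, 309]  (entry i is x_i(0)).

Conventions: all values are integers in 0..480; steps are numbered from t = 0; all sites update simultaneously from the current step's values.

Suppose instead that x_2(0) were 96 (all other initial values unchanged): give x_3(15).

Simulating step by step:
t=0: [166, 460, 96, 142, 334, 266, 18, 309]
t=1: [255, 251, 240, 252, 219, 229, 220, 218]
t=2: [248, 249, 252, 249, 257, 255, 257, 258]
t=3: [201, 201, 200, 201, 199, 200, 199, 199]
t=4: [359, 359, 360, 359, 360, 360, 360, 360]
t=5: [118, 118, 118, 118, 118, 118, 118, 118]
t=6: [354, 354, 354, 354, 354, 354, 354, 354]
t=7: [102, 102, 102, 102, 102, 102, 102, 102]
t=8: [306, 306, 306, 306, 306, 306, 306, 306]
t=9: [42, 42, 42, 42, 42, 42, 42, 42]
t=10: [126, 126, 126, 126, 126, 126, 126, 126]
t=11: [378, 378, 378, 378, 378, 378, 378, 378]
t=12: [174, 174, 174, 174, 174, 174, 174, 174]
t=13: [438, 438, 438, 438, 438, 438, 438, 438]
t=14: [354, 354, 354, 354, 354, 354, 354, 354]
t=15: [102, 102, 102, 102, 102, 102, 102, 102]

Answer: x_3(15) = 102
Key observation: This trace re-runs the system from the modified initial state.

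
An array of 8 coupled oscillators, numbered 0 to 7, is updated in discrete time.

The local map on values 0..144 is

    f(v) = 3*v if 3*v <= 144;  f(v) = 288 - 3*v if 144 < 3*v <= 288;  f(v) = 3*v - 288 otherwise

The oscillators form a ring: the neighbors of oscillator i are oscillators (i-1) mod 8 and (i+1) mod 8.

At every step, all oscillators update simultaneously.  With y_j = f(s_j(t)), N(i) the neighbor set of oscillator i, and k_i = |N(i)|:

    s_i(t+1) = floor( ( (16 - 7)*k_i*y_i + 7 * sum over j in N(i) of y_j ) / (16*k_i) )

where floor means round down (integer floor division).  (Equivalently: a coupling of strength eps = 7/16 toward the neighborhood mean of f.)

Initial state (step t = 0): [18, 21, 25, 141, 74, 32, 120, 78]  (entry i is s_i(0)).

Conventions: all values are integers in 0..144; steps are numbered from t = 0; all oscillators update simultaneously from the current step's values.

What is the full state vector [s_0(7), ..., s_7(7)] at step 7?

Simulating step by step:
t=0: [18, 21, 25, 141, 74, 32, 120, 78]
t=1: [55, 63, 85, 106, 87, 84, 73, 57]
t=2: [116, 89, 46, 30, 29, 41, 72, 107]
t=3: [45, 55, 101, 99, 95, 103, 74, 47]
t=4: [133, 102, 37, 9, 8, 26, 72, 123]
t=5: [84, 58, 72, 44, 36, 64, 75, 85]
t=6: [52, 87, 94, 113, 110, 91, 63, 40]
t=7: [106, 45, 20, 39, 38, 39, 85, 118]

Answer: [106, 45, 20, 39, 38, 39, 85, 118]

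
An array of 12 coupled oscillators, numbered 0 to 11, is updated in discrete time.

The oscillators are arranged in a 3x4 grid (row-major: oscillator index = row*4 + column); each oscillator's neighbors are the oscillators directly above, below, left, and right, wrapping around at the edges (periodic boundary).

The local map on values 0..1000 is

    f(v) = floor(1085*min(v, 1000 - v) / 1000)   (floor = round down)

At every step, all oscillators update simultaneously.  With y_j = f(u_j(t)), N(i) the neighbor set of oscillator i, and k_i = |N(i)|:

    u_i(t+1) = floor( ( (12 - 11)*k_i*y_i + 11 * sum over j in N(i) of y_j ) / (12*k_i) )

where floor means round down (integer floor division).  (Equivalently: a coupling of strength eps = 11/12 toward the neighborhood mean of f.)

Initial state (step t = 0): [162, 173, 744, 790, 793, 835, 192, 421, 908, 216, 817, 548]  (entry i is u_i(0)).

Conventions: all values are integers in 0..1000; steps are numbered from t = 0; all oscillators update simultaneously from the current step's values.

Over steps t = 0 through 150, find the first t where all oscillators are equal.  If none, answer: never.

Simulating step by step:
t=0: [162, 173, 744, 790, 793, 835, 192, 421, 908, 216, 817, 548]  (not all equal)
t=1: [183, 213, 211, 339, 226, 210, 271, 301, 265, 171, 293, 265]  (not all equal)
t=2: [275, 211, 296, 268, 258, 237, 276, 300, 233, 258, 254, 321]  (not all equal)
t=3: [265, 283, 277, 320, 282, 270, 294, 305, 296, 255, 308, 290]  (not all equal)
t=4: [317, 290, 324, 311, 307, 300, 314, 321, 297, 310, 304, 331]  (not all equal)
t=5: [327, 336, 331, 349, 334, 330, 338, 342, 341, 323, 345, 336]  (not all equal)
t=6: [367, 355, 369, 363, 362, 360, 365, 367, 358, 364, 360, 372]  (not all equal)
t=7: [390, 394, 391, 399, 393, 391, 394, 396, 396, 388, 397, 393]  (not all equal)
t=8: [428, 423, 428, 426, 426, 424, 426, 427, 424, 426, 424, 429]  (not all equal)
t=9: [460, 462, 460, 463, 461, 460, 461, 462, 462, 459, 462, 461]  (not all equal)
t=10: [500, 498, 500, 499, 500, 499, 500, 500, 499, 500, 499, 501]  (not all equal)
t=11: [541, 541, 541, 541, 541, 541, 541, 541, 541, 540, 541, 541]  (not all equal)
t=12: [498, 498, 498, 498, 498, 498, 498, 498, 498, 498, 498, 498]  (all equal)

Answer: 12
Key observation: Synchronization is absorbing here: once all oscillators are equal they stay equal, and step 12 is the first all-equal step.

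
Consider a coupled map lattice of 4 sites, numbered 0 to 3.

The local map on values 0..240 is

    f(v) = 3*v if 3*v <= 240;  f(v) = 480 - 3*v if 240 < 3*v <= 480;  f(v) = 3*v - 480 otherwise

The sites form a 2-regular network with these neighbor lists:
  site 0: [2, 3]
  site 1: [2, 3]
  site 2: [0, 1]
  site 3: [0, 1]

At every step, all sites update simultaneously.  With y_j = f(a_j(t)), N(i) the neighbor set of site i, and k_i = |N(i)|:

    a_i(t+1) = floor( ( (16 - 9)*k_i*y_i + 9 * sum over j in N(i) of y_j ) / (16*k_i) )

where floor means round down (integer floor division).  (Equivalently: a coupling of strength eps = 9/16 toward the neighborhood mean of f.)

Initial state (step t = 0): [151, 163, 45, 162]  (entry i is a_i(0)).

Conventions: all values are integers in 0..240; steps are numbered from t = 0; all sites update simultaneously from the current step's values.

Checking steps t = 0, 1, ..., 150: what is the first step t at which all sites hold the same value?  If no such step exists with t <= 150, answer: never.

Answer: 19
Key observation: Synchronization is absorbing here: once all sites are equal they stay equal, and step 19 is the first all-equal step.

Derivation:
t=0: [151, 163, 45, 162]  (not all equal)
t=1: [51, 43, 69, 12]  (not all equal)
t=2: [135, 124, 169, 95]  (not all equal)
t=3: [95, 109, 63, 136]  (not all equal)
t=4: [158, 140, 180, 129]  (not all equal)
t=5: [45, 69, 44, 59]  (not all equal)
t=6: [145, 177, 153, 173]  (not all equal)
t=7: [36, 39, 36, 44]  (not all equal)
t=8: [114, 118, 110, 121]  (not all equal)
t=9: [135, 130, 139, 125]  (not all equal)
t=10: [80, 86, 73, 92]  (not all equal)
t=11: [223, 216, 225, 219]  (not all equal)
t=12: [187, 178, 185, 177]  (not all equal)
t=13: [70, 59, 70, 60]  (not all equal)
t=14: [201, 187, 200, 187]  (not all equal)
t=15: [110, 91, 109, 92]  (not all equal)
t=16: [166, 190, 167, 189]  (not all equal)
t=17: [38, 69, 39, 68]  (not all equal)
t=18: [140, 180, 141, 179]  (not all equal)
t=19: [58, 58, 58, 58]  (all equal)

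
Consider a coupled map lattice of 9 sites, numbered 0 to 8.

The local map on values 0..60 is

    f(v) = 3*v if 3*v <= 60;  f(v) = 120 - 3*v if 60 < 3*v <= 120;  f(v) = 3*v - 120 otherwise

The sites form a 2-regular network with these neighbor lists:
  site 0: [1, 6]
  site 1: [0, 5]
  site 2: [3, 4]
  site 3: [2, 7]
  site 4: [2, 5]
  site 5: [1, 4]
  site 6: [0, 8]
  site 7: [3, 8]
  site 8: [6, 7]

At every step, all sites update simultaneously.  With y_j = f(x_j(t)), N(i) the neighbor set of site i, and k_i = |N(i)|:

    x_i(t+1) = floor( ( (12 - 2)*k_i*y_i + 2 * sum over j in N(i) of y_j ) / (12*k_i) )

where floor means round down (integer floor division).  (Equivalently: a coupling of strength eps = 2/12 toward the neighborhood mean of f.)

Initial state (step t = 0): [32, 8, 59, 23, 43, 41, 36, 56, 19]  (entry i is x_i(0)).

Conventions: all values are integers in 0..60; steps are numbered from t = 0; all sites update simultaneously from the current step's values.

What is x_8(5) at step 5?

Simulating step by step:
t=0: [32, 8, 59, 23, 43, 41, 36, 56, 19]
t=1: [23, 22, 52, 51, 12, 5, 16, 49, 52]
t=2: [51, 50, 35, 32, 34, 20, 47, 28, 36]
t=3: [31, 32, 16, 24, 21, 54, 21, 33, 14]
t=4: [29, 25, 48, 45, 55, 41, 53, 25, 41]
t=5: [34, 40, 25, 18, 39, 10, 35, 39, 9]

Answer: x_8(5) = 9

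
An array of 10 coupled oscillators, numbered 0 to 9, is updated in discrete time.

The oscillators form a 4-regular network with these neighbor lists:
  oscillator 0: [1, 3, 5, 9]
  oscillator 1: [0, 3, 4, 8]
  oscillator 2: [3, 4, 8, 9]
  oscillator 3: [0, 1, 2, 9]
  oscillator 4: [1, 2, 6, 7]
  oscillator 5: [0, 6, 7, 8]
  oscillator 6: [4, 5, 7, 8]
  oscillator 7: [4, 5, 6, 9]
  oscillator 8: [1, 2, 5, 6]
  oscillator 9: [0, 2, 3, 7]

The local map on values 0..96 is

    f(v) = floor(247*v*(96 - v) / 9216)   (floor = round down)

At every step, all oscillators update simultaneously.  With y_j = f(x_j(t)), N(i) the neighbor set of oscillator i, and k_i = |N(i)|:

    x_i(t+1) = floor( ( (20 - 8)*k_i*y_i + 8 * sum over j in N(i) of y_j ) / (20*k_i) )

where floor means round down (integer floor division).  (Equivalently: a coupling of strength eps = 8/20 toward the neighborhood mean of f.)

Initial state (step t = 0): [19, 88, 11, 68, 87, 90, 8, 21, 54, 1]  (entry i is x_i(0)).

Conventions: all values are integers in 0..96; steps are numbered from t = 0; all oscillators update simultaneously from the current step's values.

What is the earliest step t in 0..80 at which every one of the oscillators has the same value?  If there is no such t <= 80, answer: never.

Answer: 4
Key observation: Synchronization is absorbing here: once all oscillators are equal they stay equal, and step 4 is the first all-equal step.

Derivation:
t=0: [19, 88, 11, 68, 87, 90, 8, 21, 54, 1]  (not all equal)
t=1: [31, 27, 28, 39, 22, 24, 24, 30, 43, 16]  (not all equal)
t=2: [51, 51, 50, 54, 45, 49, 47, 48, 55, 42]  (not all equal)
t=3: [60, 60, 60, 60, 61, 60, 60, 60, 60, 60]  (not all equal)
t=4: [57, 57, 57, 57, 57, 57, 57, 57, 57, 57]  (all equal)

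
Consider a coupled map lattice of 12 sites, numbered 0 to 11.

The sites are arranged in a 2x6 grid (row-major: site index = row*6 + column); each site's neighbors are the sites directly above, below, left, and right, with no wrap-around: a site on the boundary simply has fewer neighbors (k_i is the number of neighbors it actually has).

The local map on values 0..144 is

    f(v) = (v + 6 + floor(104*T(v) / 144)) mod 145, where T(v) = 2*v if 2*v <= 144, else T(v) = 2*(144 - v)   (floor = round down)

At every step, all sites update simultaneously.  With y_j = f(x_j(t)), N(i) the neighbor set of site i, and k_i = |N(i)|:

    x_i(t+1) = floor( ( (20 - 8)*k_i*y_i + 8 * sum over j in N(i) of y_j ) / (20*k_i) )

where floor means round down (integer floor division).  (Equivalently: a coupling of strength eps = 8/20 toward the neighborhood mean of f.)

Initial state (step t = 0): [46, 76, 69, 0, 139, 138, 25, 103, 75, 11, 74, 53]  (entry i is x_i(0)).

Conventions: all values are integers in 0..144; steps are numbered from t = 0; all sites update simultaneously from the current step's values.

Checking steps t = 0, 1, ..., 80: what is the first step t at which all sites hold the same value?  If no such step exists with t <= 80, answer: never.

Answer: never
Key observation: The state at step 26 reappears at step 30 — the system is in a cycle of period 4 from step 26 on.  No step 0..30 is synchronized, and the cycle repeats forever, so no step up to 80 (or ever) has all sites equal.

Derivation:
t=0: [46, 76, 69, 0, 139, 138, 25, 103, 75, 11, 74, 53]  (not all equal)
t=1: [91, 43, 27, 12, 10, 32, 68, 32, 32, 29, 44, 89]  (not all equal)
t=2: [44, 91, 73, 44, 48, 62, 38, 80, 81, 76, 85, 56]  (not all equal)
t=3: [93, 41, 44, 93, 94, 60, 88, 41, 33, 44, 58, 93]  (not all equal)
t=4: [43, 96, 97, 49, 21, 15, 44, 93, 95, 83, 23, 18]  (not all equal)
t=5: [94, 37, 38, 90, 64, 46, 95, 38, 26, 47, 55, 50]  (not all equal)
t=6: [40, 87, 84, 48, 48, 99, 40, 84, 83, 103, 119, 128]  (not all equal)
t=7: [88, 40, 43, 97, 95, 42, 88, 40, 30, 36, 30, 15]  (not all equal)
t=8: [43, 94, 94, 45, 43, 78, 43, 89, 88, 80, 69, 62]  (not all equal)
t=9: [94, 38, 39, 92, 90, 45, 94, 39, 29, 43, 38, 19]  (not all equal)
t=10: [41, 89, 87, 48, 49, 85, 41, 87, 87, 93, 84, 74]  (not all equal)
t=11: [90, 39, 42, 98, 99, 50, 90, 40, 29, 40, 43, 34]  (not all equal)
t=12: [43, 92, 91, 46, 50, 99, 43, 89, 87, 90, 95, 101]  (not all equal)
t=13: [94, 39, 40, 95, 99, 45, 94, 39, 29, 40, 39, 24]  (not all equal)
t=14: [41, 91, 88, 46, 47, 87, 41, 87, 86, 88, 86, 81]  (not all equal)
t=15: [90, 38, 40, 94, 95, 48, 90, 39, 29, 41, 42, 31]  (not all equal)
t=16: [42, 89, 88, 47, 50, 95, 43, 87, 86, 91, 93, 94]  (not all equal)
t=17: [92, 39, 41, 96, 99, 46, 94, 40, 29, 40, 40, 26]  (not all equal)
t=18: [42, 92, 90, 46, 47, 89, 42, 89, 87, 89, 88, 85]  (not all equal)
t=19: [92, 38, 40, 94, 95, 47, 92, 39, 29, 41, 41, 30]  (not all equal)
t=20: [42, 89, 88, 47, 49, 93, 42, 87, 86, 91, 91, 92]  (not all equal)
t=21: [92, 39, 41, 96, 98, 46, 92, 40, 29, 40, 40, 27]  (not all equal)
t=22: [42, 92, 90, 46, 47, 90, 43, 89, 87, 89, 88, 87]  (not all equal)
t=23: [92, 38, 40, 94, 95, 47, 94, 39, 29, 41, 41, 29]  (not all equal)
t=24: [41, 89, 88, 47, 49, 92, 42, 87, 86, 91, 91, 90]  (not all equal)
t=25: [91, 39, 41, 96, 98, 47, 92, 40, 29, 40, 41, 28]  (not all equal)
t=26: [42, 92, 90, 46, 48, 91, 43, 89, 87, 89, 90, 89]  (not all equal)
t=27: [92, 38, 40, 94, 97, 47, 94, 39, 29, 41, 41, 28]  (not all equal)
t=28: [41, 89, 88, 47, 48, 91, 42, 87, 86, 91, 90, 89]  (not all equal)
t=29: [91, 39, 41, 96, 97, 47, 92, 40, 29, 40, 41, 28]  (not all equal)
t=30: [42, 92, 90, 46, 48, 91, 43, 89, 87, 89, 90, 89]  (not all equal)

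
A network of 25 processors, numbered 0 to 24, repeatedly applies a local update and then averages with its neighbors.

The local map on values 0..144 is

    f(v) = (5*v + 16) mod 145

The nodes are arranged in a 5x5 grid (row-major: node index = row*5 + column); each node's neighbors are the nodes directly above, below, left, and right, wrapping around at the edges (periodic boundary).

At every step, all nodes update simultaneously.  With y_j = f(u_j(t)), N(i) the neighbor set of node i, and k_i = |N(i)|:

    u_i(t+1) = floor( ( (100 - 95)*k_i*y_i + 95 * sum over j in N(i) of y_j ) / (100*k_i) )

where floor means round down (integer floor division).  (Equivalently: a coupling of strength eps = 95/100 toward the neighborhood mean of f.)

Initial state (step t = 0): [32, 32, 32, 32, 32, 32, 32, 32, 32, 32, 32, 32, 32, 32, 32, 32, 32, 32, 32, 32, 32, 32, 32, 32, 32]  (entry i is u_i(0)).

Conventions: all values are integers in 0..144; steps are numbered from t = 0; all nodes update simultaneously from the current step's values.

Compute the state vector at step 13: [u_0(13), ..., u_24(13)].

Answer: [96, 96, 96, 96, 96, 96, 96, 96, 96, 96, 96, 96, 96, 96, 96, 96, 96, 96, 96, 96, 96, 96, 96, 96, 96]

Derivation:
t=0: [32, 32, 32, 32, 32, 32, 32, 32, 32, 32, 32, 32, 32, 32, 32, 32, 32, 32, 32, 32, 32, 32, 32, 32, 32]
t=1: [31, 31, 31, 31, 31, 31, 31, 31, 31, 31, 31, 31, 31, 31, 31, 31, 31, 31, 31, 31, 31, 31, 31, 31, 31]
t=2: [26, 26, 26, 26, 26, 26, 26, 26, 26, 26, 26, 26, 26, 26, 26, 26, 26, 26, 26, 26, 26, 26, 26, 26, 26]
t=3: [1, 1, 1, 1, 1, 1, 1, 1, 1, 1, 1, 1, 1, 1, 1, 1, 1, 1, 1, 1, 1, 1, 1, 1, 1]
t=4: [21, 21, 21, 21, 21, 21, 21, 21, 21, 21, 21, 21, 21, 21, 21, 21, 21, 21, 21, 21, 21, 21, 21, 21, 21]
t=5: [121, 121, 121, 121, 121, 121, 121, 121, 121, 121, 121, 121, 121, 121, 121, 121, 121, 121, 121, 121, 121, 121, 121, 121, 121]
t=6: [41, 41, 41, 41, 41, 41, 41, 41, 41, 41, 41, 41, 41, 41, 41, 41, 41, 41, 41, 41, 41, 41, 41, 41, 41]
t=7: [76, 76, 76, 76, 76, 76, 76, 76, 76, 76, 76, 76, 76, 76, 76, 76, 76, 76, 76, 76, 76, 76, 76, 76, 76]
t=8: [106, 106, 106, 106, 106, 106, 106, 106, 106, 106, 106, 106, 106, 106, 106, 106, 106, 106, 106, 106, 106, 106, 106, 106, 106]
t=9: [111, 111, 111, 111, 111, 111, 111, 111, 111, 111, 111, 111, 111, 111, 111, 111, 111, 111, 111, 111, 111, 111, 111, 111, 111]
t=10: [136, 136, 136, 136, 136, 136, 136, 136, 136, 136, 136, 136, 136, 136, 136, 136, 136, 136, 136, 136, 136, 136, 136, 136, 136]
t=11: [116, 116, 116, 116, 116, 116, 116, 116, 116, 116, 116, 116, 116, 116, 116, 116, 116, 116, 116, 116, 116, 116, 116, 116, 116]
t=12: [16, 16, 16, 16, 16, 16, 16, 16, 16, 16, 16, 16, 16, 16, 16, 16, 16, 16, 16, 16, 16, 16, 16, 16, 16]
t=13: [96, 96, 96, 96, 96, 96, 96, 96, 96, 96, 96, 96, 96, 96, 96, 96, 96, 96, 96, 96, 96, 96, 96, 96, 96]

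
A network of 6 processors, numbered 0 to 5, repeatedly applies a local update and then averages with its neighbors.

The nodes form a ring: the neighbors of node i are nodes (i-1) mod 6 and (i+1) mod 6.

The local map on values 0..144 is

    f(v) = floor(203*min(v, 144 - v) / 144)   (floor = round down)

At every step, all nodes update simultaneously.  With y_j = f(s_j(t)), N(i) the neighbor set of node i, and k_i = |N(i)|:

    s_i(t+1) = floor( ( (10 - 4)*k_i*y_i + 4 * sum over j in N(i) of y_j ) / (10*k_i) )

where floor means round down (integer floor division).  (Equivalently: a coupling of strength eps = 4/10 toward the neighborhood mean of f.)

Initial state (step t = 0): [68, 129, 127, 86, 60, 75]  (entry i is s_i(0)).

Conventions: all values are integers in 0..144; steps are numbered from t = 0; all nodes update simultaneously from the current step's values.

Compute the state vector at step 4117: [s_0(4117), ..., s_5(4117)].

Answer: [90, 90, 90, 90, 90, 90]
Key observation: The state at step 13, [90, 90, 90, 90, 90, 90], reappears at step 25: the system is in a cycle of period 12 from step 13 on.  Therefore the state at step 4117 equals the state at step 13 + ((4117 - 13) mod 12) = 13, which is [90, 90, 90, 90, 90, 90].

Derivation:
t=0: [68, 129, 127, 86, 60, 75]
t=1: [80, 36, 34, 70, 86, 94]
t=2: [78, 57, 57, 84, 82, 76]
t=3: [90, 82, 80, 83, 88, 93]
t=4: [77, 85, 88, 84, 78, 73]
t=5: [93, 84, 80, 84, 92, 97]
t=6: [72, 82, 87, 83, 73, 68]
t=7: [97, 88, 82, 87, 96, 97]
t=8: [68, 77, 83, 78, 69, 66]
t=9: [94, 92, 88, 92, 95, 94]
t=10: [70, 73, 76, 73, 70, 69]
t=11: [98, 98, 97, 98, 98, 97]
t=12: [64, 64, 65, 64, 64, 65]
t=13: [90, 90, 90, 90, 90, 90]
t=14: [76, 76, 76, 76, 76, 76]
t=15: [95, 95, 95, 95, 95, 95]
t=16: [69, 69, 69, 69, 69, 69]
t=17: [97, 97, 97, 97, 97, 97]
t=18: [66, 66, 66, 66, 66, 66]
t=19: [93, 93, 93, 93, 93, 93]
t=20: [71, 71, 71, 71, 71, 71]
t=21: [100, 100, 100, 100, 100, 100]
t=22: [62, 62, 62, 62, 62, 62]
t=23: [87, 87, 87, 87, 87, 87]
t=24: [80, 80, 80, 80, 80, 80]
t=25: [90, 90, 90, 90, 90, 90]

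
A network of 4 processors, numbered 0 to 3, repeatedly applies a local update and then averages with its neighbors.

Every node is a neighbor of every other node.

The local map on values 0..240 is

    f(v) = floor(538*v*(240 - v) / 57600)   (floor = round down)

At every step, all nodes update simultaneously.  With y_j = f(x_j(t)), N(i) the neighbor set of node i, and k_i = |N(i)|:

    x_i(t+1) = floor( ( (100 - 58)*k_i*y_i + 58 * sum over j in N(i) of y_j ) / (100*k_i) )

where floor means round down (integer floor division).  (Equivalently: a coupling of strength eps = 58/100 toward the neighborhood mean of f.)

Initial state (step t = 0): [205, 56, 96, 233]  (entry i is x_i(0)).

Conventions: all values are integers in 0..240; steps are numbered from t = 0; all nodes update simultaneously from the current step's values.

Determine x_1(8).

Simulating step by step:
t=0: [205, 56, 96, 233]
t=1: [74, 81, 88, 62]
t=2: [114, 116, 117, 112]
t=3: [133, 133, 133, 133]
t=4: [132, 132, 132, 132]
t=5: [133, 133, 133, 133]
t=6: [132, 132, 132, 132]
t=7: [133, 133, 133, 133]
t=8: [132, 132, 132, 132]

Answer: x_1(8) = 132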